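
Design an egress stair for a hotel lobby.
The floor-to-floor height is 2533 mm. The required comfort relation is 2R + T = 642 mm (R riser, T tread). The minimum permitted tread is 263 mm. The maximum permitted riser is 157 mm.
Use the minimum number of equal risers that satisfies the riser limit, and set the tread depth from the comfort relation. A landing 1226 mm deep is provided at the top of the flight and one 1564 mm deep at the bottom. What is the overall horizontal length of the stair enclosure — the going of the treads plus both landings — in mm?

8294 mm

2533 / 157 = 16.134 → round up to 17 risers.
R = 2533 ÷ 17 = 149 mm.
T = 642 − 2·149 = 344 mm, which satisfies the 263 mm minimum.
Treads = 17 − 1 = 16; going = 16 × 344 = 5504 mm.
Add landings: 5504 + 1226 + 1564 = 8294 mm.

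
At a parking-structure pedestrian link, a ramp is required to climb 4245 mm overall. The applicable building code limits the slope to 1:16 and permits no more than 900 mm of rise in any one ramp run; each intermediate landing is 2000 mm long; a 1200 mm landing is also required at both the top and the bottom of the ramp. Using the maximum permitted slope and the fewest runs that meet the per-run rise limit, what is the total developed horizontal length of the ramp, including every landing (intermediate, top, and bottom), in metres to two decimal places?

78.32 m

⌈4245/900⌉ = 5 ramp runs. That means 4 intermediate landings.
Ramp run (horizontal) at 1:16: 4245 × 16 = 67920 mm.
4 intermediate landings contribute 4 × 2000 = 8000 mm.
Top and bottom landings: 2 × 1200 = 2400 mm.
Total = 67920 + 8000 + 2400 = 78320 mm.
= 78.32 m.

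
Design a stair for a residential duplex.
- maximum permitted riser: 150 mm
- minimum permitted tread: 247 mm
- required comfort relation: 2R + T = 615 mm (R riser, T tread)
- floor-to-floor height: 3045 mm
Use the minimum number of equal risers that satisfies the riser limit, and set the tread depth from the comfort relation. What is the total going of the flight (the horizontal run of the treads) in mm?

6500 mm

At most 150 each: 3045/150 = 20.30, giving 21 risers.
R = 3045 ÷ 21 = 145 mm.
Tread T = 615 − 2 × 145 = 325 mm (≥ 247 mm).
Going = (21 − 1) × 325 = 6500 mm.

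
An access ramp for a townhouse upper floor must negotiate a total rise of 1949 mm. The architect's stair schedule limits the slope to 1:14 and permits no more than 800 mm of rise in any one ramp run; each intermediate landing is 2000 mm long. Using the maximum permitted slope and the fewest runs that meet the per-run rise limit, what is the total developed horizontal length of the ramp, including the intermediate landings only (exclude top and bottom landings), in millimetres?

31286 mm

At most 800 each: 1949/800 = 2.44, giving 3 ramp runs. That means 2 intermediate landings.
Horizontal run for 1949 mm of rise at 1:14 is 1949 × 14 = 27286 mm.
2 intermediate landings contribute 2 × 2000 = 4000 mm.
Developed length = 27286 + 4000 = 31286 mm.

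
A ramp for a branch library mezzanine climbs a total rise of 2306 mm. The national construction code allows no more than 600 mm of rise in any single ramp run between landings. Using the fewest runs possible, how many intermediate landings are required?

3 intermediate landings

⌈2306/600⌉ = 4 ramp runs.
4 runs are separated by 3 intermediate landings.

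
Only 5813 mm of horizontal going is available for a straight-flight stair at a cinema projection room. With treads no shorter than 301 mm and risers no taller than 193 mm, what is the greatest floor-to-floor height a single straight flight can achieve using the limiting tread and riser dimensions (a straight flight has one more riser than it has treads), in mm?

5813 / 301 = 19.31, so 19 treads fit.
Risers = treads + 1 = 20.
Maximum height = 20 × 193 = 3860 mm.

3860 mm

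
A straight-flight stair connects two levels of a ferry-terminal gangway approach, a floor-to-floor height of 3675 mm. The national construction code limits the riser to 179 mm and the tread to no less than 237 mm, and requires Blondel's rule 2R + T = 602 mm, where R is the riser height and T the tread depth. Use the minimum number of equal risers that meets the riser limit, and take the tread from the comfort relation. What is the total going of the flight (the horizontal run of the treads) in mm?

5040 mm

⌈3675/179⌉ = 21 risers.
Riser R = 3675 / 21 = 175 mm, within the 179 mm limit.
From 2R + T = 602: T = 602 − 350 = 252 mm.
Treads = 21 − 1 = 20; going = 20 × 252 = 5040 mm.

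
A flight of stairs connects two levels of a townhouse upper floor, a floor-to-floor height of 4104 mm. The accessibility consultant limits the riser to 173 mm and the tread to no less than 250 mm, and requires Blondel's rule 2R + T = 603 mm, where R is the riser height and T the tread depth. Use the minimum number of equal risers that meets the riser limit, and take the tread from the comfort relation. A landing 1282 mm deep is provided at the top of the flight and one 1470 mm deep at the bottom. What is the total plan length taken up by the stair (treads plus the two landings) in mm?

At most 173 each: 4104/173 = 23.72, giving 24 risers.
Each riser is 4104/24 = 171 mm (≤ 173 mm).
T = 603 − 2·171 = 261 mm, which satisfies the 250 mm minimum.
24 risers give 23 treads; going = 23 × 261 = 6003 mm.
Add landings: 6003 + 1282 + 1470 = 8755 mm.

8755 mm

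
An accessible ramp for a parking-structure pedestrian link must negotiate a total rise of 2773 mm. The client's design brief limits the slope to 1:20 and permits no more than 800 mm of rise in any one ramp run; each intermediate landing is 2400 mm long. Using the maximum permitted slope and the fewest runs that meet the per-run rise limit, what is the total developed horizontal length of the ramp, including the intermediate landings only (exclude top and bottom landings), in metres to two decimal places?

⌈2773/800⌉ = 4 ramp runs. That means 3 intermediate landings.
Ramp run (horizontal) at 1:20: 2773 × 20 = 55460 mm.
3 intermediate landings contribute 3 × 2400 = 7200 mm.
Total developed length = 55460 + 7200 = 62660 mm.
= 62.66 m.

62.66 m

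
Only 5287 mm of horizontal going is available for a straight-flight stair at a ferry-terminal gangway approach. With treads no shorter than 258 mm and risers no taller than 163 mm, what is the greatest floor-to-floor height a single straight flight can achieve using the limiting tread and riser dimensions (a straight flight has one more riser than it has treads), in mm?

3423 mm

Treads that fit: ⌊5287 / 258⌋ = 20.
Risers = treads + 1 = 21.
Maximum height = 21 × 163 = 3423 mm.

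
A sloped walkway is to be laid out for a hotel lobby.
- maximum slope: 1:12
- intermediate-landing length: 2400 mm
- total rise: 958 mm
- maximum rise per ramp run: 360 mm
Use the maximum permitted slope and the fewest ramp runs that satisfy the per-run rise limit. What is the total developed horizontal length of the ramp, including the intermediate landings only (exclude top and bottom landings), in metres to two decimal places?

16.30 m

At most 360 each: 958/360 = 2.66, giving 3 ramp runs. That means 2 intermediate landings.
Horizontal run for 958 mm of rise at 1:12 is 958 × 12 = 11496 mm.
2 intermediate landings contribute 2 × 2400 = 4800 mm.
Total developed length = 11496 + 4800 = 16296 mm.
= 16.30 m.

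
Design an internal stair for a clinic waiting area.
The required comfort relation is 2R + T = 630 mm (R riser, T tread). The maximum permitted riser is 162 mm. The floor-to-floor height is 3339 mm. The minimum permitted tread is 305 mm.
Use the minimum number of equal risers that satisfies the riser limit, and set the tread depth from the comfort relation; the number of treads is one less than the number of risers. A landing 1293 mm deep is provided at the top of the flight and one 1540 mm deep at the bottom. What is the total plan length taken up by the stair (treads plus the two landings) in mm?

3339 / 162 = 20.611 → round up to 21 risers.
Each riser is 3339/21 = 159 mm (≤ 162 mm).
From 2R + T = 630: T = 630 − 318 = 312 mm.
Treads = 21 − 1 = 20; going = 20 × 312 = 6240 mm.
Add landings: 6240 + 1293 + 1540 = 9073 mm.

9073 mm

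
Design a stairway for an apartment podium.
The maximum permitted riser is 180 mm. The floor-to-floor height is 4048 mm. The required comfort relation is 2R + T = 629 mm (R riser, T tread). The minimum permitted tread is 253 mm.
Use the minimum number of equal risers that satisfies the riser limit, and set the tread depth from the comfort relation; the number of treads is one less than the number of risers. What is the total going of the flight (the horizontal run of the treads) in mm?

⌈4048/180⌉ = 23 risers.
Each riser is 4048/23 = 176 mm (≤ 180 mm).
Tread T = 629 − 2 × 176 = 277 mm (≥ 253 mm).
Treads = 23 − 1 = 22; going = 22 × 277 = 6094 mm.

6094 mm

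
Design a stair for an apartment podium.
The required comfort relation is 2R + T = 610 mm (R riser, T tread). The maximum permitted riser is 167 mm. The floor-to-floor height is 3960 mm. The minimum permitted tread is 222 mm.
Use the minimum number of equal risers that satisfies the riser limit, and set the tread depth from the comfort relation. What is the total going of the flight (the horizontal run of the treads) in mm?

6440 mm

3960 / 167 = 23.713 → round up to 24 risers.
R = 3960 ÷ 24 = 165 mm.
T = 610 − 2·165 = 280 mm, which satisfies the 222 mm minimum.
Treads = 24 − 1 = 23; going = 23 × 280 = 6440 mm.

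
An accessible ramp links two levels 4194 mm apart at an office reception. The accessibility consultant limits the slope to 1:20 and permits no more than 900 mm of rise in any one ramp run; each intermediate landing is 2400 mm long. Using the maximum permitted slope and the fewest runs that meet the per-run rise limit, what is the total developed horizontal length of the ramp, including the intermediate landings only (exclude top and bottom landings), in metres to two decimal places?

At most 900 each: 4194/900 = 4.66, giving 5 ramp runs. That means 4 intermediate landings.
Horizontal run for 4194 mm of rise at 1:20 is 4194 × 20 = 83880 mm.
4 intermediate landings contribute 4 × 2400 = 9600 mm.
Developed length = 83880 + 9600 = 93480 mm.
= 93.48 m.

93.48 m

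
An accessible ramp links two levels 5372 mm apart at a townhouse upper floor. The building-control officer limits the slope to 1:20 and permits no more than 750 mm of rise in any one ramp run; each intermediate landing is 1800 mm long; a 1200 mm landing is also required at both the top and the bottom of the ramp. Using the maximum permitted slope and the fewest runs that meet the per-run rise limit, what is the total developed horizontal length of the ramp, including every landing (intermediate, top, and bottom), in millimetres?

5372 / 750 = 7.16, so 8 ramp runs are needed. That means 7 intermediate landings.
Ramp run (horizontal) at 1:20: 5372 × 20 = 107440 mm.
Intermediate landings: 7 × 1800 = 12600 mm.
Top and bottom landings: 2 × 1200 = 2400 mm.
Total = 107440 + 12600 + 2400 = 122440 mm.

122440 mm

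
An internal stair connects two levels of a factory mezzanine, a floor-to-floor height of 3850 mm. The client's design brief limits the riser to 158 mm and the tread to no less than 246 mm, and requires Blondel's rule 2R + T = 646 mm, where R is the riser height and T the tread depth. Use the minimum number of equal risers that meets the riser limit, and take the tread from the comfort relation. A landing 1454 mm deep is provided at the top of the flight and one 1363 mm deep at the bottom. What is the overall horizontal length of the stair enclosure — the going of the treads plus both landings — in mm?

10929 mm

At most 158 each: 3850/158 = 24.37, giving 25 risers.
Riser R = 3850 / 25 = 154 mm, within the 158 mm limit.
T = 646 − 2·154 = 338 mm, which satisfies the 246 mm minimum.
25 risers give 24 treads; going = 24 × 338 = 8112 mm.
Enclosure = 8112 + 1454 + 1363 = 10929 mm.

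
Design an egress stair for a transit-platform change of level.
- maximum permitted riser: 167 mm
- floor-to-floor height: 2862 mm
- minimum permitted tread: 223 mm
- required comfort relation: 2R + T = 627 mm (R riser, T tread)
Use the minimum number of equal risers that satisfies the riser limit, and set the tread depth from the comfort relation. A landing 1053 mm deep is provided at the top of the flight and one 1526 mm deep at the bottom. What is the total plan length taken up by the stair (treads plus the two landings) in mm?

2862 / 167 = 17.14, so 18 risers are needed.
Riser R = 2862 / 18 = 159 mm, within the 167 mm limit.
From 2R + T = 627: T = 627 − 318 = 309 mm.
Going = (18 − 1) × 309 = 5253 mm.
Add landings: 5253 + 1053 + 1526 = 7832 mm.

7832 mm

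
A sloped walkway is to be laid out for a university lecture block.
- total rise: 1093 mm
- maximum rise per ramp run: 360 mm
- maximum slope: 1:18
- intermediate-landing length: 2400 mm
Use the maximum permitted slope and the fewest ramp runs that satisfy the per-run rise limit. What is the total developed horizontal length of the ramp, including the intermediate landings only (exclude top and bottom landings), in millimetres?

1093 / 360 = 3.04, so 4 ramp runs are needed. That means 3 intermediate landings.
Horizontal run for 1093 mm of rise at 1:18 is 1093 × 18 = 19674 mm.
Intermediate landings: 3 × 2400 = 7200 mm.
Total developed length = 19674 + 7200 = 26874 mm.

26874 mm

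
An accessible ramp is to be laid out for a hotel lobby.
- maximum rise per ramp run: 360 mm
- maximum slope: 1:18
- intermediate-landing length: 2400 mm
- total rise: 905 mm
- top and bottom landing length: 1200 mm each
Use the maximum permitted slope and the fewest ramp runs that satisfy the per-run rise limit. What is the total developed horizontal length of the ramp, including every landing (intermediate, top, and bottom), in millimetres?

23490 mm

905 / 360 = 2.51, so 3 ramp runs are needed. That means 2 intermediate landings.
Horizontal run for 905 mm of rise at 1:18 is 905 × 18 = 16290 mm.
2 intermediate landings contribute 2 × 2400 = 4800 mm.
Top and bottom landings: 2 × 1200 = 2400 mm.
Total = 16290 + 4800 + 2400 = 23490 mm.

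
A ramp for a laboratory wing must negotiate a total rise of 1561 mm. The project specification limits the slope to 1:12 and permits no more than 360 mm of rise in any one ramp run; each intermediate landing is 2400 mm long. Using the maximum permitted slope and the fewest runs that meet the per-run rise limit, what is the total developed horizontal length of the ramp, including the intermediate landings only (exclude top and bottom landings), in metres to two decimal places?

1561 / 360 = 4.336 → round up to 5 ramp runs. That means 4 intermediate landings.
Horizontal run for 1561 mm of rise at 1:12 is 1561 × 12 = 18732 mm.
Intermediate landings: 4 × 2400 = 9600 mm.
Developed length = 18732 + 9600 = 28332 mm.
= 28.33 m.

28.33 m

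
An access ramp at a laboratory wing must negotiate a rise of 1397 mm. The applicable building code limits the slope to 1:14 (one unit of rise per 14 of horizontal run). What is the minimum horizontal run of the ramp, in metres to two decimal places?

19.56 m

Run = rise × 14 = 1397 × 14 = 19558 mm.
19558 mm = 19.56 m.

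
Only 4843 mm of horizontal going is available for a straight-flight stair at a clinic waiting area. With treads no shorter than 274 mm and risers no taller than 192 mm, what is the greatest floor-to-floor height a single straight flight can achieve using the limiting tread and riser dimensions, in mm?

Treads that fit: ⌊4843 / 274⌋ = 17.
Risers = treads + 1 = 18.
Maximum height = 18 × 192 = 3456 mm.

3456 mm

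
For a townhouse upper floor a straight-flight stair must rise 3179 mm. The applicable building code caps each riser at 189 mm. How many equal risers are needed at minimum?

At most 189 each: 3179/189 = 16.82, giving 17 risers.

17 risers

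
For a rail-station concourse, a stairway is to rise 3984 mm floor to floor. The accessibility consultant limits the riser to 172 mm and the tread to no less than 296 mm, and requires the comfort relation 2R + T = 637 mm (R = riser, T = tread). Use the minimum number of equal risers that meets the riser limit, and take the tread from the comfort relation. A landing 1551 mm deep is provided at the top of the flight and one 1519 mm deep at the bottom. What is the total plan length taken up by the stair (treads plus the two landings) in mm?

⌈3984/172⌉ = 24 risers.
Riser R = 3984 / 24 = 166 mm, within the 172 mm limit.
T = 637 − 2·166 = 305 mm, which satisfies the 296 mm minimum.
Treads = 24 − 1 = 23; going = 23 × 305 = 7015 mm.
Enclosure = 7015 + 1551 + 1519 = 10085 mm.

10085 mm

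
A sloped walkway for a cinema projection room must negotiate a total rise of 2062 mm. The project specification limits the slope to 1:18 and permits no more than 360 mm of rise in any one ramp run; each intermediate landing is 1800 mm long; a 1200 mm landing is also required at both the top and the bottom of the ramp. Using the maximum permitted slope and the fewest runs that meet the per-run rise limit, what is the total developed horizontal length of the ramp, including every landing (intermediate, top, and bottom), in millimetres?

2062 / 360 = 5.728 → round up to 6 ramp runs. That means 5 intermediate landings.
Horizontal run for 2062 mm of rise at 1:18 is 2062 × 18 = 37116 mm.
Intermediate landings: 5 × 1800 = 9000 mm.
Top and bottom landings: 2 × 1200 = 2400 mm.
Total = 37116 + 9000 + 2400 = 48516 mm.

48516 mm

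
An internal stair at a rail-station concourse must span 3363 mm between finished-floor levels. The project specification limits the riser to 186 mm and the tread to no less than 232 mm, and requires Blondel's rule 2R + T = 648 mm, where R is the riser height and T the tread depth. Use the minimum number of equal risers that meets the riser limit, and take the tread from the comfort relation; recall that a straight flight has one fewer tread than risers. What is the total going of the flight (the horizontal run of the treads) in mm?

5292 mm

At most 186 each: 3363/186 = 18.08, giving 19 risers.
Each riser is 3363/19 = 177 mm (≤ 186 mm).
Tread T = 648 − 2 × 177 = 294 mm (≥ 232 mm).
19 risers give 18 treads; going = 18 × 294 = 5292 mm.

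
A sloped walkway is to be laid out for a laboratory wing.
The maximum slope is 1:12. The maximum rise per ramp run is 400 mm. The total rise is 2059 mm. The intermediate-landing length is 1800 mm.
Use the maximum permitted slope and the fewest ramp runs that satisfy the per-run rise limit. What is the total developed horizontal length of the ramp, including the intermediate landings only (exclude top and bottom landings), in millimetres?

At most 400 each: 2059/400 = 5.15, giving 6 ramp runs. That means 5 intermediate landings.
Horizontal run for 2059 mm of rise at 1:12 is 2059 × 12 = 24708 mm.
Intermediate landings: 5 × 1800 = 9000 mm.
Total developed length = 24708 + 9000 = 33708 mm.

33708 mm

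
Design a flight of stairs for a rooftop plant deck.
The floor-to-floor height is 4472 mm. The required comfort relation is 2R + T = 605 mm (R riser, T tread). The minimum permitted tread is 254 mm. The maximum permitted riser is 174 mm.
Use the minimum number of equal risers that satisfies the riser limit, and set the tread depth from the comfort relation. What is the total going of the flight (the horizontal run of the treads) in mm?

At most 174 each: 4472/174 = 25.70, giving 26 risers.
Each riser is 4472/26 = 172 mm (≤ 174 mm).
T = 605 − 2·172 = 261 mm, which satisfies the 254 mm minimum.
26 risers give 25 treads; going = 25 × 261 = 6525 mm.

6525 mm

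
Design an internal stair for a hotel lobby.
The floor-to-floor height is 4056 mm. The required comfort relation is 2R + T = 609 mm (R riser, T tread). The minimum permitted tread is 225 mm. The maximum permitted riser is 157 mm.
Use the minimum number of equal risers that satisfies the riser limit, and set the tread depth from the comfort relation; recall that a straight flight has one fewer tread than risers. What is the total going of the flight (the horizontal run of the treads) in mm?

4056 / 157 = 25.834 → round up to 26 risers.
R = 4056 ÷ 26 = 156 mm.
From 2R + T = 609: T = 609 − 312 = 297 mm.
Going = (26 − 1) × 297 = 7425 mm.

7425 mm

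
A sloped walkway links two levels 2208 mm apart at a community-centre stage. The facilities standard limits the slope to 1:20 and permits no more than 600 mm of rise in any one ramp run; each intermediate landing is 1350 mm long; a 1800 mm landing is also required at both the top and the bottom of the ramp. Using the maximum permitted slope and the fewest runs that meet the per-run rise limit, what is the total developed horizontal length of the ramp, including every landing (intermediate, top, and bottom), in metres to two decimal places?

51.81 m

2208 / 600 = 3.68, so 4 ramp runs are needed. That means 3 intermediate landings.
Ramp run (horizontal) at 1:20: 2208 × 20 = 44160 mm.
Intermediate landings: 3 × 1350 = 4050 mm.
Top and bottom landings: 2 × 1800 = 3600 mm.
Total = 44160 + 4050 + 3600 = 51810 mm.
= 51.81 m.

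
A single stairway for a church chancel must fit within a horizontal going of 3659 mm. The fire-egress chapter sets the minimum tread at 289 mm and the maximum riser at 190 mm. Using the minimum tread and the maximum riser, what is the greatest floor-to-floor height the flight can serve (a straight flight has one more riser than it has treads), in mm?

3659 / 289 = 12.66, so 12 treads fit.
Risers = treads + 1 = 13.
Maximum height = 13 × 190 = 2470 mm.

2470 mm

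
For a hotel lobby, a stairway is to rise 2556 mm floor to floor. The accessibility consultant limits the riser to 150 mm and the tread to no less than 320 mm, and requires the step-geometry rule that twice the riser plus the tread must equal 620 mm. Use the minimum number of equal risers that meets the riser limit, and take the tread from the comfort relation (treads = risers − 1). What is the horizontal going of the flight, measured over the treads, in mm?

2556 / 150 = 17.04, so 18 risers are needed.
Riser R = 2556 / 18 = 142 mm, within the 150 mm limit.
T = 620 − 2·142 = 336 mm, which satisfies the 320 mm minimum.
Treads = 18 − 1 = 17; going = 17 × 336 = 5712 mm.

5712 mm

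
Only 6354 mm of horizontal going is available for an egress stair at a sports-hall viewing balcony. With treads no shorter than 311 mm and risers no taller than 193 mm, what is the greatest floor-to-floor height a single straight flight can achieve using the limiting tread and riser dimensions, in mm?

Treads that fit: ⌊6354 / 311⌋ = 20.
Risers = treads + 1 = 21.
Maximum height = 21 × 193 = 4053 mm.

4053 mm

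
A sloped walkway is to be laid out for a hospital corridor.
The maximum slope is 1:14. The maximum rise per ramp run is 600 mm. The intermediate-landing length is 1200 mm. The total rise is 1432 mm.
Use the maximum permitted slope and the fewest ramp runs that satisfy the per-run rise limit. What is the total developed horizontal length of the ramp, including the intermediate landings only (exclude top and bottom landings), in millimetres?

1432 / 600 = 2.387 → round up to 3 ramp runs. That means 2 intermediate landings.
Ramp run (horizontal) at 1:14: 1432 × 14 = 20048 mm.
Intermediate landings: 2 × 1200 = 2400 mm.
Total developed length = 20048 + 2400 = 22448 mm.

22448 mm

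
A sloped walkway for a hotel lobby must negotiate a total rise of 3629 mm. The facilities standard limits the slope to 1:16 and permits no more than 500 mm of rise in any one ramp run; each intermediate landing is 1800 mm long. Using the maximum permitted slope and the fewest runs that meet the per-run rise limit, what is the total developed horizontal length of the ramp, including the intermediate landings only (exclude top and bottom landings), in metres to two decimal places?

70.66 m

At most 500 each: 3629/500 = 7.26, giving 8 ramp runs. That means 7 intermediate landings.
Ramp run (horizontal) at 1:16: 3629 × 16 = 58064 mm.
7 intermediate landings contribute 7 × 1800 = 12600 mm.
Total developed length = 58064 + 12600 = 70664 mm.
= 70.66 m.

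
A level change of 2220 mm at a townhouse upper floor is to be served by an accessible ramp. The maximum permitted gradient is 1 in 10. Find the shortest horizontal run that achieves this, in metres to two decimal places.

Run = rise × 10 = 2220 × 10 = 22200 mm.
22200 mm = 22.20 m.

22.20 m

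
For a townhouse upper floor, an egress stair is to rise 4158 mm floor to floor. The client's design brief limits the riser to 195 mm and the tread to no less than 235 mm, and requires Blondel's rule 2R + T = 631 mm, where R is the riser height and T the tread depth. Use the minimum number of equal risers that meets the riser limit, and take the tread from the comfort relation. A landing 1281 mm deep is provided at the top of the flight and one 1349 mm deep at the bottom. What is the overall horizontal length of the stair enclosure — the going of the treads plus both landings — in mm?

7943 mm

4158 / 195 = 21.32, so 22 risers are needed.
Riser R = 4158 / 22 = 189 mm, within the 195 mm limit.
Tread T = 631 − 2 × 189 = 253 mm (≥ 235 mm).
Treads = 22 − 1 = 21; going = 21 × 253 = 5313 mm.
Enclosure = 5313 + 1281 + 1349 = 7943 mm.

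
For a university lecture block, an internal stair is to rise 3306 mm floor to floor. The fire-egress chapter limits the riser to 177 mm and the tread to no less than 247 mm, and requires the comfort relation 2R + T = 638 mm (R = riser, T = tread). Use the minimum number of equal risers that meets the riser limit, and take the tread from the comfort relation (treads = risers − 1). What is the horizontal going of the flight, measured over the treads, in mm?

5220 mm

3306 / 177 = 18.678 → round up to 19 risers.
Riser R = 3306 / 19 = 174 mm, within the 177 mm limit.
T = 638 − 2·174 = 290 mm, which satisfies the 247 mm minimum.
19 risers give 18 treads; going = 18 × 290 = 5220 mm.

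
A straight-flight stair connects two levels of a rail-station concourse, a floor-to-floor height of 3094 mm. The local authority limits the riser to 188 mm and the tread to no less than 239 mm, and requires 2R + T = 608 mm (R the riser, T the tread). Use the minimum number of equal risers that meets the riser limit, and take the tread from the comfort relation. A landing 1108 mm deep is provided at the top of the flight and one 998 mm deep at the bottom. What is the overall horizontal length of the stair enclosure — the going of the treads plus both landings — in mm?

At most 188 each: 3094/188 = 16.46, giving 17 risers.
Riser R = 3094 / 17 = 182 mm, within the 188 mm limit.
From 2R + T = 608: T = 608 − 364 = 244 mm.
Treads = 17 − 1 = 16; going = 16 × 244 = 3904 mm.
Enclosure = 3904 + 1108 + 998 = 6010 mm.

6010 mm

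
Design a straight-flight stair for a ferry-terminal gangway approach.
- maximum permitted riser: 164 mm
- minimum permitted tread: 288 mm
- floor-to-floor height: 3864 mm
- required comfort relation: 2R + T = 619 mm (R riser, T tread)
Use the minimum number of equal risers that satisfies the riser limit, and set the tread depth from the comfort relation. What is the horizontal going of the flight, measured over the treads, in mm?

3864 / 164 = 23.56, so 24 risers are needed.
Riser R = 3864 / 24 = 161 mm, within the 164 mm limit.
From 2R + T = 619: T = 619 − 322 = 297 mm.
Treads = 24 − 1 = 23; going = 23 × 297 = 6831 mm.

6831 mm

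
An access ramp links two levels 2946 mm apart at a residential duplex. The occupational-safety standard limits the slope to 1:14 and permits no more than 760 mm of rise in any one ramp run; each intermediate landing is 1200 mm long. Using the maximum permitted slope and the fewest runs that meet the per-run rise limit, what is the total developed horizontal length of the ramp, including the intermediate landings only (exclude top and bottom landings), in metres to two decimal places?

44.84 m

2946 / 760 = 3.88, so 4 ramp runs are needed. That means 3 intermediate landings.
Horizontal run for 2946 mm of rise at 1:14 is 2946 × 14 = 41244 mm.
3 intermediate landings contribute 3 × 1200 = 3600 mm.
Developed length = 41244 + 3600 = 44844 mm.
= 44.84 m.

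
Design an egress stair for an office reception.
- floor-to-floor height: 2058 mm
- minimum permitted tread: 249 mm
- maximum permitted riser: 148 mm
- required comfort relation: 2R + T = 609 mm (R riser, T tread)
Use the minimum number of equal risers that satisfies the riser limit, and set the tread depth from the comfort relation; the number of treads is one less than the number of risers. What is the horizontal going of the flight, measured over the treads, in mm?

4095 mm

⌈2058/148⌉ = 14 risers.
R = 2058 ÷ 14 = 147 mm.
T = 609 − 2·147 = 315 mm, which satisfies the 249 mm minimum.
14 risers give 13 treads; going = 13 × 315 = 4095 mm.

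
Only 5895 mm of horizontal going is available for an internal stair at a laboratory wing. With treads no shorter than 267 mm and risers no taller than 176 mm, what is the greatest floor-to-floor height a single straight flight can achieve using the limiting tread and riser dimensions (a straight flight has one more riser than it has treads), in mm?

Treads that fit: ⌊5895 / 267⌋ = 22.
Risers = treads + 1 = 23.
Maximum height = 23 × 176 = 4048 mm.

4048 mm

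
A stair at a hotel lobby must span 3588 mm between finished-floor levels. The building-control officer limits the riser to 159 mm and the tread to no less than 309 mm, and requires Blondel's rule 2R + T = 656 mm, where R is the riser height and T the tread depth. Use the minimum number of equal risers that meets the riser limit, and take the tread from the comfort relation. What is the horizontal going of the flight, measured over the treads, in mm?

3588 / 159 = 22.57, so 23 risers are needed.
Riser R = 3588 / 23 = 156 mm, within the 159 mm limit.
From 2R + T = 656: T = 656 − 312 = 344 mm.
Treads = 23 − 1 = 22; going = 22 × 344 = 7568 mm.

7568 mm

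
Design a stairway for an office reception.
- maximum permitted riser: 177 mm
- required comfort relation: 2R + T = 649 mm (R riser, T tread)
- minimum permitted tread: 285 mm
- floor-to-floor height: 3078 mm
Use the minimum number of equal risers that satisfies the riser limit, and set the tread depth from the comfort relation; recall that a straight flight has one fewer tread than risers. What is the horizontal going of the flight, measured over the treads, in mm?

3078 / 177 = 17.390 → round up to 18 risers.
Riser R = 3078 / 18 = 171 mm, within the 177 mm limit.
T = 649 − 2·171 = 307 mm, which satisfies the 285 mm minimum.
18 risers give 17 treads; going = 17 × 307 = 5219 mm.

5219 mm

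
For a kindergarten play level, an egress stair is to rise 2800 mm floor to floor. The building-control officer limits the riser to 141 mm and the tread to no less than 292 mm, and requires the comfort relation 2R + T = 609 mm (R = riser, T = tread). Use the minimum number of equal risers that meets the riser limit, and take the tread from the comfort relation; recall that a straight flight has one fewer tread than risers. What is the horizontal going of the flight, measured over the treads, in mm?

At most 141 each: 2800/141 = 19.86, giving 20 risers.
R = 2800 ÷ 20 = 140 mm.
Tread T = 609 − 2 × 140 = 329 mm (≥ 292 mm).
20 risers give 19 treads; going = 19 × 329 = 6251 mm.

6251 mm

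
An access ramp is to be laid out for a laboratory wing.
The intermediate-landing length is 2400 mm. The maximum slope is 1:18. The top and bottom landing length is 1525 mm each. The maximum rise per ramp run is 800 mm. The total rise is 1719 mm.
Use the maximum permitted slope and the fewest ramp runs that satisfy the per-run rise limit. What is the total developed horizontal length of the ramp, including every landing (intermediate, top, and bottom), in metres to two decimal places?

38.79 m

1719 / 800 = 2.149 → round up to 3 ramp runs. That means 2 intermediate landings.
Ramp run (horizontal) at 1:18: 1719 × 18 = 30942 mm.
Intermediate landings: 2 × 2400 = 4800 mm.
Top and bottom landings: 2 × 1525 = 3050 mm.
Total = 30942 + 4800 + 3050 = 38792 mm.
= 38.79 m.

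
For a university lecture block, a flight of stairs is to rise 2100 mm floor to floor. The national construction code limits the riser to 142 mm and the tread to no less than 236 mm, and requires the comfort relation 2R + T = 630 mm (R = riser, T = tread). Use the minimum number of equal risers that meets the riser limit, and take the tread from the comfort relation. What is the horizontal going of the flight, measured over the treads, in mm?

2100 / 142 = 14.79, so 15 risers are needed.
Each riser is 2100/15 = 140 mm (≤ 142 mm).
Tread T = 630 − 2 × 140 = 350 mm (≥ 236 mm).
Going = (15 − 1) × 350 = 4900 mm.

4900 mm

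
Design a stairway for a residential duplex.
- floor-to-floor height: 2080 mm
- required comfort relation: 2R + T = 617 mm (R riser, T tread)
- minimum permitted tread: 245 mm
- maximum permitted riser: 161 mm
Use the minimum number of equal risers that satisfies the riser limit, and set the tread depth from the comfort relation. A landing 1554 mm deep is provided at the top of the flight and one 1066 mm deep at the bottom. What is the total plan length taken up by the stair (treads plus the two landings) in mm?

⌈2080/161⌉ = 13 risers.
R = 2080 ÷ 13 = 160 mm.
T = 617 − 2·160 = 297 mm, which satisfies the 245 mm minimum.
13 risers give 12 treads; going = 12 × 297 = 3564 mm.
Enclosure = 3564 + 1554 + 1066 = 6184 mm.

6184 mm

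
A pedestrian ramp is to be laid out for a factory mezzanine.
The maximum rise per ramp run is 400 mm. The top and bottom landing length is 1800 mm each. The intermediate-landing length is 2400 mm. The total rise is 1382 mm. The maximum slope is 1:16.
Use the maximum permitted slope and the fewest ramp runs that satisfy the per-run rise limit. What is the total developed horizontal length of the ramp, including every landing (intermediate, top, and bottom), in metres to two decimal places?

⌈1382/400⌉ = 4 ramp runs. That means 3 intermediate landings.
Horizontal run for 1382 mm of rise at 1:16 is 1382 × 16 = 22112 mm.
Intermediate landings: 3 × 2400 = 7200 mm.
Top and bottom landings: 2 × 1800 = 3600 mm.
Total = 22112 + 7200 + 3600 = 32912 mm.
= 32.91 m.

32.91 m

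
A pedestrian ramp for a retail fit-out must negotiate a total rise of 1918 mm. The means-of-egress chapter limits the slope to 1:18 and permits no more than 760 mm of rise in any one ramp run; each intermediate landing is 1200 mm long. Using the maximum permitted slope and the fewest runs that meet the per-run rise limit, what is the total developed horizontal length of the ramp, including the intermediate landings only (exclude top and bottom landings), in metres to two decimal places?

36.92 m

1918 / 760 = 2.52, so 3 ramp runs are needed. That means 2 intermediate landings.
Ramp run (horizontal) at 1:18: 1918 × 18 = 34524 mm.
2 intermediate landings contribute 2 × 1200 = 2400 mm.
Developed length = 34524 + 2400 = 36924 mm.
= 36.92 m.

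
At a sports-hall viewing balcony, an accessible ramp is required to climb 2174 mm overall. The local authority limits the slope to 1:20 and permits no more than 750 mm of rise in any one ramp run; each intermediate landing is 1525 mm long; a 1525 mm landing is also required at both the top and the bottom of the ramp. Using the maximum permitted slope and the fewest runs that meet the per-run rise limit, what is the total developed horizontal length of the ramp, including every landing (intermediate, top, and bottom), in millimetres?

2174 / 750 = 2.90, so 3 ramp runs are needed. That means 2 intermediate landings.
Ramp run (horizontal) at 1:20: 2174 × 20 = 43480 mm.
2 intermediate landings contribute 2 × 1525 = 3050 mm.
Top and bottom landings: 2 × 1525 = 3050 mm.
Total = 43480 + 3050 + 3050 = 49580 mm.

49580 mm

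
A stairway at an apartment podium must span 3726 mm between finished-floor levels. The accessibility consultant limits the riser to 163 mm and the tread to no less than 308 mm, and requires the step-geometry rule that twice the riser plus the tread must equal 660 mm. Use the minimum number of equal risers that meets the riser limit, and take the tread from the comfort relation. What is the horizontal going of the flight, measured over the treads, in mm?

7392 mm

⌈3726/163⌉ = 23 risers.
R = 3726 ÷ 23 = 162 mm.
T = 660 − 2·162 = 336 mm, which satisfies the 308 mm minimum.
Going = (23 − 1) × 336 = 7392 mm.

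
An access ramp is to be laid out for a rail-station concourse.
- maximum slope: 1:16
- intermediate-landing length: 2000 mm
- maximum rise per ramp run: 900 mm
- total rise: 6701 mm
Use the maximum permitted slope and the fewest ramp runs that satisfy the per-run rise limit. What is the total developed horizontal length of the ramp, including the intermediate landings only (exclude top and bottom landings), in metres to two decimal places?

At most 900 each: 6701/900 = 7.45, giving 8 ramp runs. That means 7 intermediate landings.
Horizontal run for 6701 mm of rise at 1:16 is 6701 × 16 = 107216 mm.
Intermediate landings: 7 × 2000 = 14000 mm.
Developed length = 107216 + 14000 = 121216 mm.
= 121.22 m.

121.22 m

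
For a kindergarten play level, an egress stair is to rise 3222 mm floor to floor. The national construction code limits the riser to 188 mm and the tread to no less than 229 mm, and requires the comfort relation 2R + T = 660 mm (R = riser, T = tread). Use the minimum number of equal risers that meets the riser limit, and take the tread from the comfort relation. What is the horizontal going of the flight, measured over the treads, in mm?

5134 mm

3222 / 188 = 17.14, so 18 risers are needed.
Riser R = 3222 / 18 = 179 mm, within the 188 mm limit.
Tread T = 660 − 2 × 179 = 302 mm (≥ 229 mm).
18 risers give 17 treads; going = 17 × 302 = 5134 mm.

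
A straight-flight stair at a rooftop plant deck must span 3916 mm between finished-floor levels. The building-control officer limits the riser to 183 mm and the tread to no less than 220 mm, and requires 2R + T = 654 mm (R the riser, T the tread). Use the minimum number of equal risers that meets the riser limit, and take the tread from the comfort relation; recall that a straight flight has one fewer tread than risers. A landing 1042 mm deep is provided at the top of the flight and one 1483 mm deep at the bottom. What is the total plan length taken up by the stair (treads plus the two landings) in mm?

8783 mm

At most 183 each: 3916/183 = 21.40, giving 22 risers.
Each riser is 3916/22 = 178 mm (≤ 183 mm).
Tread T = 654 − 2 × 178 = 298 mm (≥ 220 mm).
Treads = 22 − 1 = 21; going = 21 × 298 = 6258 mm.
Enclosure = 6258 + 1042 + 1483 = 8783 mm.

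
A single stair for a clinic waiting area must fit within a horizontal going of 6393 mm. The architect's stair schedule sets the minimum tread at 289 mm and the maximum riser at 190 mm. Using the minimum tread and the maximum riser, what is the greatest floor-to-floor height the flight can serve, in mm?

6393 / 289 = 22.12, so 22 treads fit.
Risers = treads + 1 = 23.
Maximum height = 23 × 190 = 4370 mm.

4370 mm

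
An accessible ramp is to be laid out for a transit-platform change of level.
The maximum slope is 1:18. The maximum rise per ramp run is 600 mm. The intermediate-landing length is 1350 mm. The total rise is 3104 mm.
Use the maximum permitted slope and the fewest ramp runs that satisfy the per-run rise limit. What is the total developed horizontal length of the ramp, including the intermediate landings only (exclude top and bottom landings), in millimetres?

At most 600 each: 3104/600 = 5.17, giving 6 ramp runs. That means 5 intermediate landings.
Horizontal run for 3104 mm of rise at 1:18 is 3104 × 18 = 55872 mm.
5 intermediate landings contribute 5 × 1350 = 6750 mm.
Developed length = 55872 + 6750 = 62622 mm.

62622 mm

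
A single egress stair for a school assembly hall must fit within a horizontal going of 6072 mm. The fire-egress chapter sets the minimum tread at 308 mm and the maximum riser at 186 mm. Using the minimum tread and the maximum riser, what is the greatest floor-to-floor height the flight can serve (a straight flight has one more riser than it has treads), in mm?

3720 mm

Treads that fit: ⌊6072 / 308⌋ = 19.
Risers = treads + 1 = 20.
Maximum height = 20 × 186 = 3720 mm.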